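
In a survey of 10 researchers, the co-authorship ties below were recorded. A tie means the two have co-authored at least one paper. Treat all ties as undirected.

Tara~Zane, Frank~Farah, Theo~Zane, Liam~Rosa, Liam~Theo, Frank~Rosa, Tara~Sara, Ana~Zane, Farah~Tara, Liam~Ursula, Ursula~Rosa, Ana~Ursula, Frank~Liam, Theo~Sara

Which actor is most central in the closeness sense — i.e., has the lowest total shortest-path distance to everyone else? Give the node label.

Farness (sum of distances to all others) for each node — Ana:19, Farah:19, Frank:18, Liam:15, Rosa:18, Sara:20, Tara:18, Theo:16, Ursula:18, Zane:17.
The smallest farness is 15, for Liam, so Liam has the highest closeness.

Liam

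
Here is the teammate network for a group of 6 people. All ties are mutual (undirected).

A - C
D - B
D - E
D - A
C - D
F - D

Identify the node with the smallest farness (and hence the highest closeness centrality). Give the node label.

D

Farness (sum of distances to all others) for each node — A:8, B:9, C:8, D:5, E:9, F:9.
The smallest farness is 5, for D, so D has the highest closeness.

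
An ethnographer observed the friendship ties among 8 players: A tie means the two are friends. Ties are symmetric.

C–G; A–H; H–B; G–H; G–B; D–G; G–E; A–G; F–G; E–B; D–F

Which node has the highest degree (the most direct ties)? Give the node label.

G

Degrees — A:2, B:3, C:1, D:2, E:2, F:2, G:7, H:3.
The maximum is 7, attained only by G.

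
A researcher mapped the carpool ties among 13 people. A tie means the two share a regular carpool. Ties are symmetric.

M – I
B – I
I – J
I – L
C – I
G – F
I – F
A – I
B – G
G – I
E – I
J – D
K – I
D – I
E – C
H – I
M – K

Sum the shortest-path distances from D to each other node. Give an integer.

22

Distances from D: A:2, B:2, C:2, E:2, F:2, G:2, H:2, I:1, J:1, K:2, L:2, M:2.
Sum = 2 + 2 + 2 + 2 + 2 + 2 + 2 + 1 + 1 + 2 + 2 + 2 = 22.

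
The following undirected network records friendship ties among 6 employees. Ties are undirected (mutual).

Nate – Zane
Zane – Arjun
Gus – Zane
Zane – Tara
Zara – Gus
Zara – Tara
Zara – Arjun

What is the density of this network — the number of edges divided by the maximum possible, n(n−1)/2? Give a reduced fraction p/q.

7/15

There are 7 edges and 6 nodes, so the maximum possible is C(6,2) = 15.
Density = 7/15.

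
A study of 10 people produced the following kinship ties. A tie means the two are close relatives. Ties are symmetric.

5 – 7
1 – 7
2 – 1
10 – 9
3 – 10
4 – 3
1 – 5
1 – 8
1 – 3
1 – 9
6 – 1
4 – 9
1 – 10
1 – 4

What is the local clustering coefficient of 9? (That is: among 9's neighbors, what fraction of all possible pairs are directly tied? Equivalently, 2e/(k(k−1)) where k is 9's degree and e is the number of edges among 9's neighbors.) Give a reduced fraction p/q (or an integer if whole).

9's neighbors: 1, 4, and 10 (k = 3).
Possible neighbor pairs: C(3,2) = 3. Edges among them: 1–4, 1–10 → e = 2.
Clustering(9) = 2/3.

2/3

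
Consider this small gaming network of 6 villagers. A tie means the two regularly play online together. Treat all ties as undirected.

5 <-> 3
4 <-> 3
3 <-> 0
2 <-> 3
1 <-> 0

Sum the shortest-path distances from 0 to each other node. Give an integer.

8

Distances from 0: 1:1, 2:2, 3:1, 4:2, 5:2.
Sum = 1 + 2 + 1 + 2 + 2 = 8.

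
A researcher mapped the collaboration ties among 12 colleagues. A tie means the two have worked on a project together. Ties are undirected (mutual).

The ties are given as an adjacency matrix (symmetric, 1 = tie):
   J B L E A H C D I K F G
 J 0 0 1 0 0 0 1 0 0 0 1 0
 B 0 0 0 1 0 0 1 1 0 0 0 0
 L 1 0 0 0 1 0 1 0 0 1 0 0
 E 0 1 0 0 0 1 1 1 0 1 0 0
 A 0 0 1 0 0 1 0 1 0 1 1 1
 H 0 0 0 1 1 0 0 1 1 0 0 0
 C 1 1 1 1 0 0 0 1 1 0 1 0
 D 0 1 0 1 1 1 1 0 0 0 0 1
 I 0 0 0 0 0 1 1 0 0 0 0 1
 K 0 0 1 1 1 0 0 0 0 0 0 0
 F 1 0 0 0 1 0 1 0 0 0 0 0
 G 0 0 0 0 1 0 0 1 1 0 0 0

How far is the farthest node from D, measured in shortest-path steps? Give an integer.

2

Distances from D: A:1, B:1, C:1, E:1, F:2, G:1, H:1, I:2, J:2, K:2, L:2.
The largest is 2 (to K, L, F, I, and J), so the eccentricity of D is 2.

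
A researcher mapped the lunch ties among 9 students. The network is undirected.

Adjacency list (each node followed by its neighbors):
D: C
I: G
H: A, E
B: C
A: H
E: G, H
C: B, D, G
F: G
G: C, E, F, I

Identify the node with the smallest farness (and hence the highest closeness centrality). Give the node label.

Farness (sum of distances to all others) for each node — A:28, B:23, C:16, D:23, E:16, F:20, G:13, H:21, I:20.
The smallest farness is 13, for G, so G has the highest closeness.

G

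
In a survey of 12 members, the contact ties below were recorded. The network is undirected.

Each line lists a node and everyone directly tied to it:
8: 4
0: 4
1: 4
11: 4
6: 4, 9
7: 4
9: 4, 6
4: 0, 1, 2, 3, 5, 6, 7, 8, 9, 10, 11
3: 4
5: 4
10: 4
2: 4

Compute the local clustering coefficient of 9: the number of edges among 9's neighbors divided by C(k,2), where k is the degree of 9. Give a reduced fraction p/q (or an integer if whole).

1

9's neighbors: 4 and 6 (k = 2).
Possible neighbor pairs: C(2,2) = 1. Edges among them: 4–6 → e = 1.
Clustering(9) = 1/1.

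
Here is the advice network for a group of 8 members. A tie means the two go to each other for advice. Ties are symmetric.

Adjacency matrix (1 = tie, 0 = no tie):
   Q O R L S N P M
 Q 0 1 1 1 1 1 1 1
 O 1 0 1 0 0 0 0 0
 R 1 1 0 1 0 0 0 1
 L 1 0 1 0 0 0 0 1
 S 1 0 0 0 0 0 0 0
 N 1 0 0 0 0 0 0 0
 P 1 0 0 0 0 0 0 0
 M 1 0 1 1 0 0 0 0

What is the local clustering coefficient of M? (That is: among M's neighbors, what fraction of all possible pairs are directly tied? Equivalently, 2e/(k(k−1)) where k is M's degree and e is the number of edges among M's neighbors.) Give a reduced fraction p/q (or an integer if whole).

M's neighbors: L, Q, and R (k = 3).
Possible neighbor pairs: C(3,2) = 3. Edges among them: L–Q, L–R, Q–R → e = 3.
Clustering(M) = 3/3 = 1.

1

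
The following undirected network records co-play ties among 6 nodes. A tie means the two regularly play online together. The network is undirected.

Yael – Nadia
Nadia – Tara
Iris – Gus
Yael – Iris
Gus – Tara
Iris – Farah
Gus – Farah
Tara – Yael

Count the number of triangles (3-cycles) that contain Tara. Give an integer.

Tara's neighbors: Gus, Nadia, and Yael.
Neighbor pairs that are themselves tied: Tara–Nadia–Yael. Each forms one triangle with Tara, for 1 in total.

1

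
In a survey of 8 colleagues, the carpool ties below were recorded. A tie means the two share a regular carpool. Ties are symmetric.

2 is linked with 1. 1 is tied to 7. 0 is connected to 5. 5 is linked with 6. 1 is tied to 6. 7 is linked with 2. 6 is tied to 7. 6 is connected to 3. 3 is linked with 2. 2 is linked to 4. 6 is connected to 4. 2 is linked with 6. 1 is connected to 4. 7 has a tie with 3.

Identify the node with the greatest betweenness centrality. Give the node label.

Unnormalized betweenness of each node: 0:0, 1:1/3, 2:7/6, 3:0, 4:0, 5:6, 6:67/6, 7:1/3.
6 has the largest value, 67/6, making it the main broker — the node through which the most shortest paths run.

6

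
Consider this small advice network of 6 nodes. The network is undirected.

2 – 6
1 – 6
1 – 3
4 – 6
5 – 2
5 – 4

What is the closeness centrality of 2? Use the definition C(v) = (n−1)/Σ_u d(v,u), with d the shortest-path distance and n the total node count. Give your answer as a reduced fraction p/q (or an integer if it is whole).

Distances from 2: 1:2, 3:3, 4:2, 5:1, 6:1. Sum = 9.
n = 6, so closeness = 5/9.

5/9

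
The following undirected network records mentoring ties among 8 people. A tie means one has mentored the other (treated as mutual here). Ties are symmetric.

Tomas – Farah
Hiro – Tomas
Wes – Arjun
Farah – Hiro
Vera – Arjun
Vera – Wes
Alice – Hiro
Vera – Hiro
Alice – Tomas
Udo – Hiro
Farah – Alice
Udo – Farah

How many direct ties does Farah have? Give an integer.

4

Farah is directly tied to Alice, Hiro, Tomas, and Udo. That is 4 neighbors, so the degree of Farah is 4.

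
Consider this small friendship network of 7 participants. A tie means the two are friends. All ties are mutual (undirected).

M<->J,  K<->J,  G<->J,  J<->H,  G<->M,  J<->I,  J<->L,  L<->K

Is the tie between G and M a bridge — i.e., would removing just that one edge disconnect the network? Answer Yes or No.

Even without that edge, G still reaches M via G – J – M, so the network stays connected. Not a bridge.

No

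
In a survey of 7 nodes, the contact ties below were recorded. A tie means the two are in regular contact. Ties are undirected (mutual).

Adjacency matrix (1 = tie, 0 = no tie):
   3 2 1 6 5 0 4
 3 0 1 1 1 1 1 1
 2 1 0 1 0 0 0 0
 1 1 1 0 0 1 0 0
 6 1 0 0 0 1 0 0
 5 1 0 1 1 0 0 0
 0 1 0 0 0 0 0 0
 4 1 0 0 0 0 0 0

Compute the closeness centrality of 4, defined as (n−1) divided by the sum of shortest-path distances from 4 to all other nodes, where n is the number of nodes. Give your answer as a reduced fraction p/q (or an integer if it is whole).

Distances from 4: 0:2, 1:2, 2:2, 3:1, 5:2, 6:2. Sum = 11.
n = 7, so closeness = 6/11.

6/11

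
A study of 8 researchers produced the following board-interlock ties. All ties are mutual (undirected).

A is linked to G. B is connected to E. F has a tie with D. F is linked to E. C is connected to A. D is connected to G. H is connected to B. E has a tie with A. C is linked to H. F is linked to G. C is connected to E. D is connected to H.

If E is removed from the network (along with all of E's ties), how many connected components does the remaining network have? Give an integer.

1

E's neighbors (A, B, C, and F) remain reachable from one another through other ties, so the rest of the network stays in one piece.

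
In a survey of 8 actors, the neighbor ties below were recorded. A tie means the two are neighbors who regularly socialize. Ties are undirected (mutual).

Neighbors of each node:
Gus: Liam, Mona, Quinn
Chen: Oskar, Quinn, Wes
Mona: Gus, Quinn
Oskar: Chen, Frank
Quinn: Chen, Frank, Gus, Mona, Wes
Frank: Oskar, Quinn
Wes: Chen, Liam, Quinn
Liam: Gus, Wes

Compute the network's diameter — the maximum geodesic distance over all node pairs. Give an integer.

3

Eccentricity of each node (its greatest distance to any other): Chen:2, Frank:3, Gus:3, Liam:3, Mona:3, Oskar:3, Quinn:2, Wes:2.
The maximum eccentricity is 3, realized for instance by the pair Frank–Liam via Frank – Quinn – Gus – Liam. So the diameter is 3.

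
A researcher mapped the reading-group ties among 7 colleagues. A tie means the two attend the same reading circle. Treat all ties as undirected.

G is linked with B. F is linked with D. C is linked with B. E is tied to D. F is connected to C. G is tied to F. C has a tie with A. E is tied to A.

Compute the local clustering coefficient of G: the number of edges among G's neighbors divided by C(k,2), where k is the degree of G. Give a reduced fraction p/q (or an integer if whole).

G's neighbors: B and F (k = 2).
Possible neighbor pairs: C(2,2) = 1. Edges among them: none → e = 0.
Clustering(G) = 0/1.

0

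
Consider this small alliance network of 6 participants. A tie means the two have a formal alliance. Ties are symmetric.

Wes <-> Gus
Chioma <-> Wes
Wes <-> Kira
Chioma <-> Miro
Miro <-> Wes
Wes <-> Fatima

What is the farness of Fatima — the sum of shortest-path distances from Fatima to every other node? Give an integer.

Distances from Fatima: Chioma:2, Gus:2, Kira:2, Miro:2, Wes:1.
Sum = 2 + 2 + 2 + 2 + 1 = 9.

9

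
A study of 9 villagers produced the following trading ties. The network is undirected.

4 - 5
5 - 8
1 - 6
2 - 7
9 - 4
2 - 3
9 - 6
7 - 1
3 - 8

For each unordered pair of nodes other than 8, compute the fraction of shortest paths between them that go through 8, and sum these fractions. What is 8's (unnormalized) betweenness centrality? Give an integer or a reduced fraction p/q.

6

Pairs whose geodesics pass through 8 — 9–3: 1; 7–5: 1; 2–5: 1; 2–4: 1; 3–5: 1; 3–4: 1.
All other pairs contribute 0.
Summing the contributions gives betweenness(8) = 6.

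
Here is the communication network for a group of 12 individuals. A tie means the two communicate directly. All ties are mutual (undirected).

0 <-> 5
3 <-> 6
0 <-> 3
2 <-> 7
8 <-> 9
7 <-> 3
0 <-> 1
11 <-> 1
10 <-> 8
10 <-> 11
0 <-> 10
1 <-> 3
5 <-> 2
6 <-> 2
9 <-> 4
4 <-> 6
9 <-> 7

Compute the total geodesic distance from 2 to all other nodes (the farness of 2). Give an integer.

24

Distances from 2: 0:2, 1:3, 3:2, 4:2, 5:1, 6:1, 7:1, 8:3, 9:2, 10:3, 11:4.
Sum = 2 + 3 + 2 + 2 + 1 + 1 + 1 + 3 + 2 + 3 + 4 = 24.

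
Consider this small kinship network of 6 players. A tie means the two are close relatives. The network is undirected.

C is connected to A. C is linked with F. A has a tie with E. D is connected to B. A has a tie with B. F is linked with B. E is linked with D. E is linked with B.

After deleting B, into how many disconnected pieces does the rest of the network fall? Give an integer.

1

B's neighbors (A, D, E, and F) remain reachable from one another through other ties, so the rest of the network stays in one piece.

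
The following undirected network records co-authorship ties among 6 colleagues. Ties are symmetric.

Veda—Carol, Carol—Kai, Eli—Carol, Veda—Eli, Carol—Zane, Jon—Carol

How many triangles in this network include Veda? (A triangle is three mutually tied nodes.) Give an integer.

1

Veda's neighbors: Carol and Eli.
Neighbor pairs that are themselves tied: Veda–Carol–Eli. Each forms one triangle with Veda, for 1 in total.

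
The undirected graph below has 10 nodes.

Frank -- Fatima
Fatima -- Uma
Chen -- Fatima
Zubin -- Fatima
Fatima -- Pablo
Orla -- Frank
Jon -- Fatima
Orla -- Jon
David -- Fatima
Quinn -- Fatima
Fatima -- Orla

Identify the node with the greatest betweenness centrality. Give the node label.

Fatima

Unnormalized betweenness of each node: Chen:0, David:0, Fatima:67/2, Frank:0, Jon:0, Orla:1/2, Pablo:0, Quinn:0, Uma:0, Zubin:0.
Fatima has the largest value, 67/2, making it the main broker — the node through which the most shortest paths run.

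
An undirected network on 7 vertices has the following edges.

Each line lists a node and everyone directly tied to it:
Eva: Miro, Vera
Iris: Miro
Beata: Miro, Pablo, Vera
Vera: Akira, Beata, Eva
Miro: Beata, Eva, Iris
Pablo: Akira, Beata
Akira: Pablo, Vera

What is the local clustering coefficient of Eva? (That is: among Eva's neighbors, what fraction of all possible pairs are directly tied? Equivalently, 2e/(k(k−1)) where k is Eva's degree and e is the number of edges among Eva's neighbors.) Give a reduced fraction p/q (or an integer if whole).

Eva's neighbors: Miro and Vera (k = 2).
Possible neighbor pairs: C(2,2) = 1. Edges among them: none → e = 0.
Clustering(Eva) = 0/1.

0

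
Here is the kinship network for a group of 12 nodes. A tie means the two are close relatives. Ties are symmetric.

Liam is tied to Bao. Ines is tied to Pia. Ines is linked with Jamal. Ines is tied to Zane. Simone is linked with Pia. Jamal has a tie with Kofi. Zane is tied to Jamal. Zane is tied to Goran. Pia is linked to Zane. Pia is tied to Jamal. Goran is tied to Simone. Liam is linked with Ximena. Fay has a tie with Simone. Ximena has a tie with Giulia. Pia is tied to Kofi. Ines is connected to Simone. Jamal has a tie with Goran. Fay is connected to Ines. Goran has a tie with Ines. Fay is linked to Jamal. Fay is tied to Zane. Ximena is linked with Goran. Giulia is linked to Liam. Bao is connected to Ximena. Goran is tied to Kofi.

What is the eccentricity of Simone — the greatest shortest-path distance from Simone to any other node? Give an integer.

Distances from Simone: Bao:3, Fay:1, Giulia:3, Goran:1, Ines:1, Jamal:2, Kofi:2, Liam:3, Pia:1, Ximena:2, Zane:2.
The largest is 3 (to Giulia, Bao, and Liam), so the eccentricity of Simone is 3.

3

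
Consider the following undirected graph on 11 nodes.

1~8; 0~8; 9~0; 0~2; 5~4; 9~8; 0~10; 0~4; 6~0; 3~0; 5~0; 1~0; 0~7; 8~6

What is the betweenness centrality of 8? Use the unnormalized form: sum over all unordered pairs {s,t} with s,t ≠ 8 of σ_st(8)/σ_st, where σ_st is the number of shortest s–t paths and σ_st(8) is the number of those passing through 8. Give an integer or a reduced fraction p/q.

Pairs whose geodesics pass through 8 — 1–9: 1/2; 1–6: 1/2; 9–6: 1/2.
All other pairs contribute 0.
Summing the contributions gives betweenness(8) = 3/2.

3/2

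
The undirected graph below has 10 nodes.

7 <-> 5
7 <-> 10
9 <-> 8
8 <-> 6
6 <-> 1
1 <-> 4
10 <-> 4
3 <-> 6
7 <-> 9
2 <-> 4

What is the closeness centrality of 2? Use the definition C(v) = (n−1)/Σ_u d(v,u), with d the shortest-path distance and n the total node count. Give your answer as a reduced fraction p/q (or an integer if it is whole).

1/3

Distances from 2: 1:2, 3:4, 4:1, 5:4, 6:3, 7:3, 8:4, 9:4, 10:2. Sum = 27.
n = 10, so closeness = 9/27 = 1/3.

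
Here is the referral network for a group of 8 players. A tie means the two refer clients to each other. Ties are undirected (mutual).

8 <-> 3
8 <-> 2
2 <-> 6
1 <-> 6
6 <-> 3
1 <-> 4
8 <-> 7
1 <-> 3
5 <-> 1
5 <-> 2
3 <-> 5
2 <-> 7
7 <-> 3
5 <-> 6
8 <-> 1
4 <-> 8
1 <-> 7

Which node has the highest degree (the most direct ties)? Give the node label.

1

Degrees — 1:6, 2:4, 3:5, 4:2, 5:4, 6:4, 7:4, 8:5.
The maximum is 6, attained only by 1.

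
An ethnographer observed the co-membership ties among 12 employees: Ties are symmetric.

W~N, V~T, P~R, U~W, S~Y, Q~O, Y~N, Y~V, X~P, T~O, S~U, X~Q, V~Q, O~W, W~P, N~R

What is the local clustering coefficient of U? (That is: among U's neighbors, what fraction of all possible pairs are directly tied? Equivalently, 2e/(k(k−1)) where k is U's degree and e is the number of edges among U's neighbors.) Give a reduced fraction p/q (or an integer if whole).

U's neighbors: S and W (k = 2).
Possible neighbor pairs: C(2,2) = 1. Edges among them: none → e = 0.
Clustering(U) = 0/1.

0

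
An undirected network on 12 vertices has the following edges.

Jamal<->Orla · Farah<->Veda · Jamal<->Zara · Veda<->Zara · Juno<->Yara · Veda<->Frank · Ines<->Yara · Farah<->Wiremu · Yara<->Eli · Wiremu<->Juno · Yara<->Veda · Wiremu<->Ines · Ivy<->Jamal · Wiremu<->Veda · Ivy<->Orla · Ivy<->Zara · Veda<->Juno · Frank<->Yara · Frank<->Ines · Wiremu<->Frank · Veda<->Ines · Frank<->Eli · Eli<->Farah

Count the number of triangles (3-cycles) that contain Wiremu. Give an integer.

5

Wiremu's neighbors: Farah, Frank, Ines, Juno, and Veda.
Neighbor pairs that are themselves tied: Wiremu–Farah–Veda; Wiremu–Frank–Ines; Wiremu–Frank–Veda; Wiremu–Ines–Veda; Wiremu–Juno–Veda. Each forms one triangle with Wiremu, for 5 in total.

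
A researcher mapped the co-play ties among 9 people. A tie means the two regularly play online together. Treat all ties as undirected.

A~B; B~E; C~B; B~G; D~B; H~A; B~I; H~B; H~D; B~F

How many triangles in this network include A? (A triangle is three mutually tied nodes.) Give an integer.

A's neighbors: B and H.
Neighbor pairs that are themselves tied: A–B–H. Each forms one triangle with A, for 1 in total.

1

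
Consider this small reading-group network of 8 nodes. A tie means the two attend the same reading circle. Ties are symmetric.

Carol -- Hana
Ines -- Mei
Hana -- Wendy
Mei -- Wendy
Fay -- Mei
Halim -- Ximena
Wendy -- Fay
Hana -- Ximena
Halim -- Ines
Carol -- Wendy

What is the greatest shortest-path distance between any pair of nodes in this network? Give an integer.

3

Eccentricity of each node (its greatest distance to any other): Carol:3, Fay:3, Halim:3, Hana:3, Ines:3, Mei:3, Wendy:3, Ximena:3.
The maximum eccentricity is 3, realized for instance by the pair Halim–Carol via Halim – Ximena – Hana – Carol. So the diameter is 3.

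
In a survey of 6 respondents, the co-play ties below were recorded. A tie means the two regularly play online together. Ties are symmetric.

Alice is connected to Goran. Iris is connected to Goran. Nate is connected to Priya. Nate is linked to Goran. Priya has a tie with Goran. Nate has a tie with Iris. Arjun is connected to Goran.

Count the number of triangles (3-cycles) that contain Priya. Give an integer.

Priya's neighbors: Goran and Nate.
Neighbor pairs that are themselves tied: Priya–Goran–Nate. Each forms one triangle with Priya, for 1 in total.

1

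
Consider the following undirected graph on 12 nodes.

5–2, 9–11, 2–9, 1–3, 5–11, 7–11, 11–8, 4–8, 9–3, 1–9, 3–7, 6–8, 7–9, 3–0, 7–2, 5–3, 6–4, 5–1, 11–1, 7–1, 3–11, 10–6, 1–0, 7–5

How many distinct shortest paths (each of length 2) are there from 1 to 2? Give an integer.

The shortest distance is 2. The length-2 paths are: 1–9–2; 1–7–2; 1–5–2.
That gives 3 distinct shortest paths.

3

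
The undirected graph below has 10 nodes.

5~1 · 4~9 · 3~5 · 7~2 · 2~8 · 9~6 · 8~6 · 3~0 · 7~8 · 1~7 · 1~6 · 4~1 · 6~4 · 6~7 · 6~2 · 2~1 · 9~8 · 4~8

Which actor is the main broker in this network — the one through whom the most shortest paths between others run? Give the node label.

1

Unnormalized betweenness of each node: 0:0, 1:56/3, 2:1, 3:8, 4:3, 5:14, 6:14/3, 7:1, 8:5/3, 9:0.
1 has the largest value, 56/3, making it the main broker — the node through which the most shortest paths run.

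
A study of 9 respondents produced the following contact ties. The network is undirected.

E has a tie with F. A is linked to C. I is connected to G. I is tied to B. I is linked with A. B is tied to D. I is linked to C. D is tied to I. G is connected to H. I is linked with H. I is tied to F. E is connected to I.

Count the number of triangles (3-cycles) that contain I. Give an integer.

I's neighbors: A, B, C, D, E, F, G, and H.
Neighbor pairs that are themselves tied: I–A–C; I–B–D; I–E–F; I–G–H. Each forms one triangle with I, for 4 in total.

4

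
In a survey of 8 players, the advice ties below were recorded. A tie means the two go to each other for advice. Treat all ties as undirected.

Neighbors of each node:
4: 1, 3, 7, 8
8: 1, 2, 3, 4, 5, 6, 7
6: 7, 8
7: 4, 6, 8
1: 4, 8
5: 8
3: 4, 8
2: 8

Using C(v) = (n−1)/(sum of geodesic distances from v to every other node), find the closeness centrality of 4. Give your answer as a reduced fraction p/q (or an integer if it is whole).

Distances from 4: 1:1, 2:2, 3:1, 5:2, 6:2, 7:1, 8:1. Sum = 10.
n = 8, so closeness = 7/10.

7/10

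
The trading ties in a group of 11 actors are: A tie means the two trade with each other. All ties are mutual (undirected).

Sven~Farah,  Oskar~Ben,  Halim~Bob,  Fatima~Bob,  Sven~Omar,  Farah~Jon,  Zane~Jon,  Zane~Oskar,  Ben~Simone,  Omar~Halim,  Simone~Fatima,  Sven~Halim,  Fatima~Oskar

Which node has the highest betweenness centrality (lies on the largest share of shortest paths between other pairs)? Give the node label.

Fatima

Unnormalized betweenness of each node: Ben:11/6, Bob:25/2, Farah:41/6, Fatima:46/3, Halim:23/2, Jon:15/2, Omar:0, Oskar:77/6, Simone:7/3, Sven:47/6, Zane:17/2.
Fatima has the largest value, 46/3, making it the main broker — the node through which the most shortest paths run.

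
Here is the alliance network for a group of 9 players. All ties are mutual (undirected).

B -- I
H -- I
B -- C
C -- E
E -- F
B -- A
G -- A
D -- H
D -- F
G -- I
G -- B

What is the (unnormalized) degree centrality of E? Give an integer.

2

E is directly tied to C and F. That is 2 neighbors, so the degree of E is 2.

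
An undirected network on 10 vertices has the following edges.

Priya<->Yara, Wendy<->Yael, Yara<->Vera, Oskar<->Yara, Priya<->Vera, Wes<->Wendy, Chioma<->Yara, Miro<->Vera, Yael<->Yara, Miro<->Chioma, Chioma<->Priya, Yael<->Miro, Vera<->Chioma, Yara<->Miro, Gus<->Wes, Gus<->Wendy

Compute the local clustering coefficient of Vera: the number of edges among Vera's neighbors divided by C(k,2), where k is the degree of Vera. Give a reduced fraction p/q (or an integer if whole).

Vera's neighbors: Chioma, Miro, Priya, and Yara (k = 4).
Possible neighbor pairs: C(4,2) = 6. Edges among them: Chioma–Miro, Chioma–Priya, Chioma–Yara, Miro–Yara, Priya–Yara → e = 5.
Clustering(Vera) = 5/6.

5/6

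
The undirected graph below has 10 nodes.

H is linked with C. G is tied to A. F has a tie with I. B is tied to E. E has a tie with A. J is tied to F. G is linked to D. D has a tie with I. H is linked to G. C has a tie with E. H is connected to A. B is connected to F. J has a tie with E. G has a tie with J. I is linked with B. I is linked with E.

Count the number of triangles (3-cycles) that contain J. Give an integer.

J's neighbors are E, F, and G, but none of them are tied to each other, so no triangle contains J.

0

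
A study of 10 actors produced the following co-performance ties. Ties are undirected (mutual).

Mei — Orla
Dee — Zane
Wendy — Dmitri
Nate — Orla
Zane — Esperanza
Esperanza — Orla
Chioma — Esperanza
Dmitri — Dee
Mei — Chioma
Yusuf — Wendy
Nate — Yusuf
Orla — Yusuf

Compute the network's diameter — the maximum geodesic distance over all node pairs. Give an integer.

Eccentricity of each node (its greatest distance to any other): Chioma:4, Dee:4, Dmitri:4, Esperanza:3, Mei:4, Nate:4, Orla:3, Wendy:4, Yusuf:3, Zane:3.
The maximum eccentricity is 4, realized for instance by the pair Mei–Dee via Mei – Chioma – Esperanza – Zane – Dee. So the diameter is 4.

4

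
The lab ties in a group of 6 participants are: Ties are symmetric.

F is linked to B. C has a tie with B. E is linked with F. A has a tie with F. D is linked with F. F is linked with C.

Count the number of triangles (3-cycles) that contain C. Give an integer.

1

C's neighbors: B and F.
Neighbor pairs that are themselves tied: C–B–F. Each forms one triangle with C, for 1 in total.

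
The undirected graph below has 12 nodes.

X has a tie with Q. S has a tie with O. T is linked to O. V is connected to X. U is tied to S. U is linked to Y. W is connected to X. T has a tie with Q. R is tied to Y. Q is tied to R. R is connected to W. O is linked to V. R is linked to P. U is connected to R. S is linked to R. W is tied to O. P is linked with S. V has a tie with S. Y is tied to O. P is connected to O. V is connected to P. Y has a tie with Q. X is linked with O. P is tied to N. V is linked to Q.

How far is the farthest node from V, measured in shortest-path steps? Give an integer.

2

Distances from V: N:2, O:1, P:1, Q:1, R:2, S:1, T:2, U:2, W:2, X:1, Y:2.
The largest is 2 (to W, Y, T, R, U, and N), so the eccentricity of V is 2.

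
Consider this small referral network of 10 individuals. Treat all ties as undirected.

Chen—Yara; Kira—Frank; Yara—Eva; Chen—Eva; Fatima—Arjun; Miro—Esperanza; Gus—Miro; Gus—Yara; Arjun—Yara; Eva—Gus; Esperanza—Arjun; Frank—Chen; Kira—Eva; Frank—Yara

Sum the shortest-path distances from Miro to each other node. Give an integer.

Distances from Miro: Arjun:2, Chen:3, Esperanza:1, Eva:2, Fatima:3, Frank:3, Gus:1, Kira:3, Yara:2.
Sum = 2 + 3 + 1 + 2 + 3 + 3 + 1 + 3 + 2 = 20.

20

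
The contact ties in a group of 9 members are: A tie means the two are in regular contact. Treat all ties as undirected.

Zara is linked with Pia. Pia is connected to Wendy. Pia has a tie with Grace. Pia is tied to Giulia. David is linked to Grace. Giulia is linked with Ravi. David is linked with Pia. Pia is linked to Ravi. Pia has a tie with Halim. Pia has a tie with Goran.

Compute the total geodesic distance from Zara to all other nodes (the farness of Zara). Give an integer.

15

Distances from Zara: David:2, Giulia:2, Goran:2, Grace:2, Halim:2, Pia:1, Ravi:2, Wendy:2.
Sum = 2 + 2 + 2 + 2 + 2 + 1 + 2 + 2 = 15.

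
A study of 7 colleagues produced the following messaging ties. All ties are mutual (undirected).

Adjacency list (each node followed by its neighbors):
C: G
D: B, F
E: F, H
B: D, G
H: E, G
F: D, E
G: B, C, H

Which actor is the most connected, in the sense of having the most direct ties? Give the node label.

G

Degrees — B:2, C:1, D:2, E:2, F:2, G:3, H:2.
The maximum is 3, attained only by G.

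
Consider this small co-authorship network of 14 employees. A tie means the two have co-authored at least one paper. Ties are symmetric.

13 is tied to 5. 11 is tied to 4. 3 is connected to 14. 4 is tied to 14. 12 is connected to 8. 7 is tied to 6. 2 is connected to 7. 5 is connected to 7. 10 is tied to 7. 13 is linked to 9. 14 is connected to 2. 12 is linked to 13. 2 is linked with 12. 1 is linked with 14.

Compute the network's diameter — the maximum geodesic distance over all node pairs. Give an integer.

Eccentricity of each node (its greatest distance to any other): 1:5, 2:3, 3:5, 4:5, 5:5, 6:5, 7:4, 8:5, 9:6, 10:5, 11:6, 12:4, 13:5, 14:4.
The maximum eccentricity is 6, realized for instance by the pair 9–11 via 9 – 13 – 12 – 2 – 14 – 4 – 11. So the diameter is 6.

6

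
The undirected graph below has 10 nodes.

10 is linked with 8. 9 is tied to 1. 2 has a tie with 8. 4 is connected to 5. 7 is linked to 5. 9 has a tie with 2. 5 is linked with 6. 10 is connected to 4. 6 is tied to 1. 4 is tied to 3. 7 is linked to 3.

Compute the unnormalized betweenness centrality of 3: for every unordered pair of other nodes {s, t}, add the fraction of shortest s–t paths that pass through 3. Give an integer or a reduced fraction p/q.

Pairs whose geodesics pass through 3 — 2–7: 1/3; 8–7: 1/2; 10–7: 1/2; 4–7: 1/2.
All other pairs contribute 0.
Summing the contributions gives betweenness(3) = 11/6.

11/6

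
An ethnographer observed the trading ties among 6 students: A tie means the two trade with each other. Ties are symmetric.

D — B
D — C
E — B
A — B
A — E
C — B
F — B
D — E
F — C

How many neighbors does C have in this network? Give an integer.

3

C is directly tied to B, D, and F. That is 3 neighbors, so the degree of C is 3.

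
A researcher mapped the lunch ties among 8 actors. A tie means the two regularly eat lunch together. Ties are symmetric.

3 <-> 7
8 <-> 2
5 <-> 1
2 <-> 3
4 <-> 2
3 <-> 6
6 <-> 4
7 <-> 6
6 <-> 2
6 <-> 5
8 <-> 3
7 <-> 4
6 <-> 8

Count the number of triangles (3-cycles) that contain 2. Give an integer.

4

2's neighbors: 3, 4, 6, and 8.
Neighbor pairs that are themselves tied: 2–3–6; 2–3–8; 2–4–6; 2–6–8. Each forms one triangle with 2, for 4 in total.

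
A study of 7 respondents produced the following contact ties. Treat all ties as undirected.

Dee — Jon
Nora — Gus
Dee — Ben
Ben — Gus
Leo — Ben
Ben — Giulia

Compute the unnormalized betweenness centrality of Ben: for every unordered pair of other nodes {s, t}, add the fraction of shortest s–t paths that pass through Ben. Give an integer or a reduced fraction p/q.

13

Pairs whose geodesics pass through Ben — Giulia–Gus: 1; Giulia–Jon: 1; Giulia–Nora: 1; Giulia–Dee: 1; Giulia–Leo: 1; Gus–Jon: 1; Gus–Dee: 1; Gus–Leo: 1; Jon–Nora: 1; Jon–Leo: 1; Nora–Dee: 1; Nora–Leo: 1; Dee–Leo: 1.
All other pairs contribute 0.
Summing the contributions gives betweenness(Ben) = 13.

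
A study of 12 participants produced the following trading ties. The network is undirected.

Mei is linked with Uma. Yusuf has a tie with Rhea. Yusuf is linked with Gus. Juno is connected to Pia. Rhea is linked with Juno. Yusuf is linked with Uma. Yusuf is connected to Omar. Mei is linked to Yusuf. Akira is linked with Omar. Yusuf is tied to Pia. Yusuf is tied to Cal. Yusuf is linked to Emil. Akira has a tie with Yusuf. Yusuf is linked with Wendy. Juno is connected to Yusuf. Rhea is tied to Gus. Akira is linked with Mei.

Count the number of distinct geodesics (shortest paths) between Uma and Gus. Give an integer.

1

The shortest distance is 2, and the only length-2 path is Uma–Yusuf–Gus. So there is exactly 1 shortest path.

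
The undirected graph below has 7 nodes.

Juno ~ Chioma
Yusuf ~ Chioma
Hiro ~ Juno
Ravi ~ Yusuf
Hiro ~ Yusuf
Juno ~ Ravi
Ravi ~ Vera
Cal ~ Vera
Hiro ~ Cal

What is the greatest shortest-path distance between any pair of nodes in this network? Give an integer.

3

Eccentricity of each node (its greatest distance to any other): Cal:3, Chioma:3, Hiro:2, Juno:2, Ravi:2, Vera:3, Yusuf:2.
The maximum eccentricity is 3, realized for instance by the pair Chioma–Vera via Chioma – Juno – Ravi – Vera. So the diameter is 3.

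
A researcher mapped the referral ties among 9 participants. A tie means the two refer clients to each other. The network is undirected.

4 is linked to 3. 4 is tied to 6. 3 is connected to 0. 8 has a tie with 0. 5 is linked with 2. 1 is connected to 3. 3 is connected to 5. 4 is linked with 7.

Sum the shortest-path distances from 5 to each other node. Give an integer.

Distances from 5: 0:2, 1:2, 2:1, 3:1, 4:2, 6:3, 7:3, 8:3.
Sum = 2 + 2 + 1 + 1 + 2 + 3 + 3 + 3 = 17.

17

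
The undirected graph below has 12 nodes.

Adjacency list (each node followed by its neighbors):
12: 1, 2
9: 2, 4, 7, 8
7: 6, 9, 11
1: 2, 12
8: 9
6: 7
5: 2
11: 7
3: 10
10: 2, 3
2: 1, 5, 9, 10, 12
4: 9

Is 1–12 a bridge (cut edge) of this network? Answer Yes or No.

Even without that edge, 1 still reaches 12 via 1 – 2 – 12, so the network stays connected. Not a bridge.

No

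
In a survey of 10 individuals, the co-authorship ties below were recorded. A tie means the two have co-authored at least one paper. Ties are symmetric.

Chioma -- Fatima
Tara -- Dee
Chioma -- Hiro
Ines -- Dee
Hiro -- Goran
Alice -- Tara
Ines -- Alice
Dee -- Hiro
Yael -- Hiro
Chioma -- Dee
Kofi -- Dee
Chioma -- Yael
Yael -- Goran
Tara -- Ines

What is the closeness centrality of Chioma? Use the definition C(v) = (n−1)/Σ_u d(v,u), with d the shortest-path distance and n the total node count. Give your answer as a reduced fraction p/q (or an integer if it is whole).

Distances from Chioma: Alice:3, Dee:1, Fatima:1, Goran:2, Hiro:1, Ines:2, Kofi:2, Tara:2, Yael:1. Sum = 15.
n = 10, so closeness = 9/15 = 3/5.

3/5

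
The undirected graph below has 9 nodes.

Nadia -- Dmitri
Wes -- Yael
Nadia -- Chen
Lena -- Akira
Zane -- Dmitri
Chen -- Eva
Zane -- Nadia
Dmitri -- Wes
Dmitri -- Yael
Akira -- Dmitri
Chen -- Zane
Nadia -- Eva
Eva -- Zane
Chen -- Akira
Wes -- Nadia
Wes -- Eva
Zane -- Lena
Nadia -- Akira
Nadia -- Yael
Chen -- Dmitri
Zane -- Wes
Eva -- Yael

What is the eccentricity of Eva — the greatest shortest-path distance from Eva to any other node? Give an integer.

Distances from Eva: Akira:2, Chen:1, Dmitri:2, Lena:2, Nadia:1, Wes:1, Yael:1, Zane:1.
The largest is 2 (to Dmitri, Akira, and Lena), so the eccentricity of Eva is 2.

2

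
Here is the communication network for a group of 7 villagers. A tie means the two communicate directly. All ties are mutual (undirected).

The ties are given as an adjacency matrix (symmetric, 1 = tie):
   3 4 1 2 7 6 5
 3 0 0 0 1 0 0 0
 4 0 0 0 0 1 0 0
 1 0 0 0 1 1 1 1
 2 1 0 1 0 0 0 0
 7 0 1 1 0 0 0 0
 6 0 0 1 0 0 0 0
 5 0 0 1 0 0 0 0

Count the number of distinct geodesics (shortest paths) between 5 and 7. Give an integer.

The shortest distance is 2, and the only length-2 path is 5–1–7. So there is exactly 1 shortest path.

1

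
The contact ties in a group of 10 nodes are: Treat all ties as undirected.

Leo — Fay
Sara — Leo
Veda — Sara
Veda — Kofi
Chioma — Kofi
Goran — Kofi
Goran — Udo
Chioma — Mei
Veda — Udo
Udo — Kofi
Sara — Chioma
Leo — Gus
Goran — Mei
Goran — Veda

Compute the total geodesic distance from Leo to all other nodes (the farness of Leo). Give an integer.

19

Distances from Leo: Chioma:2, Fay:1, Goran:3, Gus:1, Kofi:3, Mei:3, Sara:1, Udo:3, Veda:2.
Sum = 2 + 1 + 3 + 1 + 3 + 3 + 1 + 3 + 2 = 19.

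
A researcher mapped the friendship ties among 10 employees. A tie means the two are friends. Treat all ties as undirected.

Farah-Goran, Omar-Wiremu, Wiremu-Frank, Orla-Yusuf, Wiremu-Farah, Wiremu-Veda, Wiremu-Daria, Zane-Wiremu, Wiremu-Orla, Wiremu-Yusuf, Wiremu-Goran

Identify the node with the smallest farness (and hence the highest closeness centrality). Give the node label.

Wiremu

Farness (sum of distances to all others) for each node — Daria:17, Farah:16, Frank:17, Goran:16, Omar:17, Orla:16, Veda:17, Wiremu:9, Yusuf:16, Zane:17.
The smallest farness is 9, for Wiremu, so Wiremu has the highest closeness.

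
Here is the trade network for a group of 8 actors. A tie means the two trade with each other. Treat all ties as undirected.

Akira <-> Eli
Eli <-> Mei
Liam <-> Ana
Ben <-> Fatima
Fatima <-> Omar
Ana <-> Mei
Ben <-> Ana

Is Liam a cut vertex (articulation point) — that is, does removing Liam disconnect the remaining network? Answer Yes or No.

No

Even without Liam, every remaining node can still reach every other (the residual graph is connected), so Liam is not a cut vertex.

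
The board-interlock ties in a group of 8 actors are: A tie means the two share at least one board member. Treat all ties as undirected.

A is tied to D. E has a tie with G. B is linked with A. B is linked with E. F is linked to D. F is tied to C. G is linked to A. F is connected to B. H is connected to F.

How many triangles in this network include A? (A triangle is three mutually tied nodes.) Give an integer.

0

A's neighbors are B, D, and G, but none of them are tied to each other, so no triangle contains A.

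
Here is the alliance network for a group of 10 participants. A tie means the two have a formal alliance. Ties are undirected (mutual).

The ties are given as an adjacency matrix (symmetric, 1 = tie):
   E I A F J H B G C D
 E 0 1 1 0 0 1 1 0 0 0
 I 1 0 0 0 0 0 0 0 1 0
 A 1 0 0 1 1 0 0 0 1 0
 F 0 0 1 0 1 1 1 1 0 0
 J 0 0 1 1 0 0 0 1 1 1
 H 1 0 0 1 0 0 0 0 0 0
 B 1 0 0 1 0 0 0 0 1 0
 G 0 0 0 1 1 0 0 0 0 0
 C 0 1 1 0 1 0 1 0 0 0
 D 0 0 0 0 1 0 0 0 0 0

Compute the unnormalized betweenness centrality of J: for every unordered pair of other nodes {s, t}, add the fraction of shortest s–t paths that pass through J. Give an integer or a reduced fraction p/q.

137/12

Pairs whose geodesics pass through J — E–G: 1/4; E–D: 1; I–F: 1/6; I–G: 1; I–D: 1; A–G: 1/2; A–D: 1; F–C: 1/3; F–D: 1; H–C: 1/6; H–D: 1; B–D: 2/2; G–C: 1; G–D: 1 … (+1 more pairs).
All other pairs contribute 0.
Summing the contributions gives betweenness(J) = 137/12.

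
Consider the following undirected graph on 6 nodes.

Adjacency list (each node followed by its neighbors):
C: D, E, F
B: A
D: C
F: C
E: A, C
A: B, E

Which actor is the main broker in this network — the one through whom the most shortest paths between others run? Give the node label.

Unnormalized betweenness of each node: A:4, B:0, C:7, D:0, E:6, F:0.
C has the largest value, 7, making it the main broker — the node through which the most shortest paths run.

C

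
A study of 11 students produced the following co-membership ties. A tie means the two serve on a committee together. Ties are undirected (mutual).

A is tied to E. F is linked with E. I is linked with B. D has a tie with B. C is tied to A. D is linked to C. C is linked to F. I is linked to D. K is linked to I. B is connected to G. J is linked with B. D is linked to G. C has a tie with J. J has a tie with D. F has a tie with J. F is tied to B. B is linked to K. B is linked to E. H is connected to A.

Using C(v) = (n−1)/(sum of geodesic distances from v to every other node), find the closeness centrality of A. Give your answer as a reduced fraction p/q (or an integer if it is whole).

Distances from A: B:2, C:1, D:2, E:1, F:2, G:3, H:1, I:3, J:2, K:3. Sum = 20.
n = 11, so closeness = 10/20 = 1/2.

1/2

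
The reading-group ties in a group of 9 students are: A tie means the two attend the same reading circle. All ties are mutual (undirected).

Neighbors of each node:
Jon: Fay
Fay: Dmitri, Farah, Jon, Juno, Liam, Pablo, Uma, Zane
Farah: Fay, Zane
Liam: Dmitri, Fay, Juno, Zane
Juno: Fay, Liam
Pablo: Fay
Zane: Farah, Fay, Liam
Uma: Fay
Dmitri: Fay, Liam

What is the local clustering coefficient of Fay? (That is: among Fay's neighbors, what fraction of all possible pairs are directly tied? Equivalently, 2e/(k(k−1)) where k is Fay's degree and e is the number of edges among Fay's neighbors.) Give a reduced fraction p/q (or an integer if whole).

1/7

Fay's neighbors: Dmitri, Farah, Jon, Juno, Liam, Pablo, Uma, and Zane (k = 8).
Possible neighbor pairs: C(8,2) = 28. Edges among them: Dmitri–Liam, Farah–Zane, Juno–Liam, Liam–Zane → e = 4.
Clustering(Fay) = 4/28 = 1/7.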